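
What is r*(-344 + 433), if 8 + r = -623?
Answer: -56159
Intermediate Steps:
r = -631 (r = -8 - 623 = -631)
r*(-344 + 433) = -631*(-344 + 433) = -631*89 = -56159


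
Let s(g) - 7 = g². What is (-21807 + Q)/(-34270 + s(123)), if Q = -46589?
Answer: 34198/9567 ≈ 3.5746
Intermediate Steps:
s(g) = 7 + g²
(-21807 + Q)/(-34270 + s(123)) = (-21807 - 46589)/(-34270 + (7 + 123²)) = -68396/(-34270 + (7 + 15129)) = -68396/(-34270 + 15136) = -68396/(-19134) = -68396*(-1/19134) = 34198/9567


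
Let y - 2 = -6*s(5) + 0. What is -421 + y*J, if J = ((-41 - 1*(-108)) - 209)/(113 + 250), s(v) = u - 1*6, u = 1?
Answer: -157367/363 ≈ -433.52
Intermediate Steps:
s(v) = -5 (s(v) = 1 - 1*6 = 1 - 6 = -5)
J = -142/363 (J = ((-41 + 108) - 209)/363 = (67 - 209)*(1/363) = -142*1/363 = -142/363 ≈ -0.39118)
y = 32 (y = 2 + (-6*(-5) + 0) = 2 + (30 + 0) = 2 + 30 = 32)
-421 + y*J = -421 + 32*(-142/363) = -421 - 4544/363 = -157367/363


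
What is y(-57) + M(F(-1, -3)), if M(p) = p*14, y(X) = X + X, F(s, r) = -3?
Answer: -156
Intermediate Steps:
y(X) = 2*X
M(p) = 14*p
y(-57) + M(F(-1, -3)) = 2*(-57) + 14*(-3) = -114 - 42 = -156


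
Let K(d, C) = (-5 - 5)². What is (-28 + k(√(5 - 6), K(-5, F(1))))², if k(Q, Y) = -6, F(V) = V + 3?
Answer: 1156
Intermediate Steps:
F(V) = 3 + V
K(d, C) = 100 (K(d, C) = (-10)² = 100)
(-28 + k(√(5 - 6), K(-5, F(1))))² = (-28 - 6)² = (-34)² = 1156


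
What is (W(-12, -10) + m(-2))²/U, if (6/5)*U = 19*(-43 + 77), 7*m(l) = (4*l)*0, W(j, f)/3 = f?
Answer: 540/323 ≈ 1.6718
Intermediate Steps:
W(j, f) = 3*f
m(l) = 0 (m(l) = ((4*l)*0)/7 = (⅐)*0 = 0)
U = 1615/3 (U = 5*(19*(-43 + 77))/6 = 5*(19*34)/6 = (⅚)*646 = 1615/3 ≈ 538.33)
(W(-12, -10) + m(-2))²/U = (3*(-10) + 0)²/(1615/3) = (-30 + 0)²*(3/1615) = (-30)²*(3/1615) = 900*(3/1615) = 540/323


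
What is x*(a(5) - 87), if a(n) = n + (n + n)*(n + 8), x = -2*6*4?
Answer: -2304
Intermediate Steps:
x = -48 (x = -12*4 = -48)
a(n) = n + 2*n*(8 + n) (a(n) = n + (2*n)*(8 + n) = n + 2*n*(8 + n))
x*(a(5) - 87) = -48*(5*(17 + 2*5) - 87) = -48*(5*(17 + 10) - 87) = -48*(5*27 - 87) = -48*(135 - 87) = -48*48 = -2304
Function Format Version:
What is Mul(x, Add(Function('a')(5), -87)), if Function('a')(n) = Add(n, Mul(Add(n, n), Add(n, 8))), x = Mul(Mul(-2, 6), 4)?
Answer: -2304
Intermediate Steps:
x = -48 (x = Mul(-12, 4) = -48)
Function('a')(n) = Add(n, Mul(2, n, Add(8, n))) (Function('a')(n) = Add(n, Mul(Mul(2, n), Add(8, n))) = Add(n, Mul(2, n, Add(8, n))))
Mul(x, Add(Function('a')(5), -87)) = Mul(-48, Add(Mul(5, Add(17, Mul(2, 5))), -87)) = Mul(-48, Add(Mul(5, Add(17, 10)), -87)) = Mul(-48, Add(Mul(5, 27), -87)) = Mul(-48, Add(135, -87)) = Mul(-48, 48) = -2304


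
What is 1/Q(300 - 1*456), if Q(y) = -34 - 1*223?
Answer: -1/257 ≈ -0.0038911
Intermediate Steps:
Q(y) = -257 (Q(y) = -34 - 223 = -257)
1/Q(300 - 1*456) = 1/(-257) = -1/257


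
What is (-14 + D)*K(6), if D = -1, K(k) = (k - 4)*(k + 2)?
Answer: -240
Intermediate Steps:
K(k) = (-4 + k)*(2 + k)
(-14 + D)*K(6) = (-14 - 1)*(-8 + 6**2 - 2*6) = -15*(-8 + 36 - 12) = -15*16 = -240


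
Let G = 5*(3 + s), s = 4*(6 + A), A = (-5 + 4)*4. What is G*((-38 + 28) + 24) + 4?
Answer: 774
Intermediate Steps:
A = -4 (A = -1*4 = -4)
s = 8 (s = 4*(6 - 4) = 4*2 = 8)
G = 55 (G = 5*(3 + 8) = 5*11 = 55)
G*((-38 + 28) + 24) + 4 = 55*((-38 + 28) + 24) + 4 = 55*(-10 + 24) + 4 = 55*14 + 4 = 770 + 4 = 774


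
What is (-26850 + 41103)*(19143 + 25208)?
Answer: 632134803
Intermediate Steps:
(-26850 + 41103)*(19143 + 25208) = 14253*44351 = 632134803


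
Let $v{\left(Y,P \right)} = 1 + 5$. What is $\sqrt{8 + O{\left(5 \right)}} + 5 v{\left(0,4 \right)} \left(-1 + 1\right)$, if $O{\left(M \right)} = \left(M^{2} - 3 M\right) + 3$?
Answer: $\sqrt{21} \approx 4.5826$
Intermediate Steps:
$v{\left(Y,P \right)} = 6$
$O{\left(M \right)} = 3 + M^{2} - 3 M$
$\sqrt{8 + O{\left(5 \right)}} + 5 v{\left(0,4 \right)} \left(-1 + 1\right) = \sqrt{8 + \left(3 + 5^{2} - 15\right)} + 5 \cdot 6 \left(-1 + 1\right) = \sqrt{8 + \left(3 + 25 - 15\right)} + 5 \cdot 6 \cdot 0 = \sqrt{8 + 13} + 5 \cdot 0 = \sqrt{21} + 0 = \sqrt{21}$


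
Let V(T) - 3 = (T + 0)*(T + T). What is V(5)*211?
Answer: 11183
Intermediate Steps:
V(T) = 3 + 2*T² (V(T) = 3 + (T + 0)*(T + T) = 3 + T*(2*T) = 3 + 2*T²)
V(5)*211 = (3 + 2*5²)*211 = (3 + 2*25)*211 = (3 + 50)*211 = 53*211 = 11183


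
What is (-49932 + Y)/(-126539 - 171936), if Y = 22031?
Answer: 27901/298475 ≈ 0.093479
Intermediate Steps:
(-49932 + Y)/(-126539 - 171936) = (-49932 + 22031)/(-126539 - 171936) = -27901/(-298475) = -27901*(-1/298475) = 27901/298475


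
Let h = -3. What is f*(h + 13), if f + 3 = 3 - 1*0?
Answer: 0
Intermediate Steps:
f = 0 (f = -3 + (3 - 1*0) = -3 + (3 + 0) = -3 + 3 = 0)
f*(h + 13) = 0*(-3 + 13) = 0*10 = 0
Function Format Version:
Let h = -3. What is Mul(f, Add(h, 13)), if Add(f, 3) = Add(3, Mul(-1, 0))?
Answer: 0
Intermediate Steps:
f = 0 (f = Add(-3, Add(3, Mul(-1, 0))) = Add(-3, Add(3, 0)) = Add(-3, 3) = 0)
Mul(f, Add(h, 13)) = Mul(0, Add(-3, 13)) = Mul(0, 10) = 0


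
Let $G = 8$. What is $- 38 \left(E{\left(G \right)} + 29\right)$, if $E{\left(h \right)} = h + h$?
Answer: $-1710$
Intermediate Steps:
$E{\left(h \right)} = 2 h$
$- 38 \left(E{\left(G \right)} + 29\right) = - 38 \left(2 \cdot 8 + 29\right) = - 38 \left(16 + 29\right) = \left(-38\right) 45 = -1710$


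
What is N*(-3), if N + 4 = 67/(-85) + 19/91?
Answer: 106266/7735 ≈ 13.738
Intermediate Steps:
N = -35422/7735 (N = -4 + (67/(-85) + 19/91) = -4 + (67*(-1/85) + 19*(1/91)) = -4 + (-67/85 + 19/91) = -4 - 4482/7735 = -35422/7735 ≈ -4.5794)
N*(-3) = -35422/7735*(-3) = 106266/7735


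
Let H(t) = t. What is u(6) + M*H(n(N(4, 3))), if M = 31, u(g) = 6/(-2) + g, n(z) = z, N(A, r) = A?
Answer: 127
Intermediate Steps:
u(g) = -3 + g (u(g) = 6*(-1/2) + g = -3 + g)
u(6) + M*H(n(N(4, 3))) = (-3 + 6) + 31*4 = 3 + 124 = 127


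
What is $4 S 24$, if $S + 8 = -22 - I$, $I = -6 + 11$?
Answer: $-3360$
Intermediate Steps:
$I = 5$
$S = -35$ ($S = -8 - 27 = -35$)
$4 S 24 = 4 \left(-35\right) 24 = \left(-140\right) 24 = -3360$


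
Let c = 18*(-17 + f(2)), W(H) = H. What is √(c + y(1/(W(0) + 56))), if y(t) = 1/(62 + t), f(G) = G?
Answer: I*√3256472342/3473 ≈ 16.431*I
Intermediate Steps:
c = -270 (c = 18*(-17 + 2) = 18*(-15) = -270)
√(c + y(1/(W(0) + 56))) = √(-270 + 1/(62 + 1/(0 + 56))) = √(-270 + 1/(62 + 1/56)) = √(-270 + 1/(3473/56)) = √(-270 + 56/3473) = √(-937654/3473) = I*√3256472342/3473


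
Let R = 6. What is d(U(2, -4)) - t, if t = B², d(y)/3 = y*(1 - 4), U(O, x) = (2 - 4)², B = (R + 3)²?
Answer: -6597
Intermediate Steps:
B = 81 (B = (6 + 3)² = 9² = 81)
U(O, x) = 4 (U(O, x) = (-2)² = 4)
d(y) = -9*y (d(y) = 3*(y*(1 - 4)) = 3*(y*(-3)) = 3*(-3*y) = -9*y)
t = 6561 (t = 81² = 6561)
d(U(2, -4)) - t = -9*4 - 1*6561 = -36 - 6561 = -6597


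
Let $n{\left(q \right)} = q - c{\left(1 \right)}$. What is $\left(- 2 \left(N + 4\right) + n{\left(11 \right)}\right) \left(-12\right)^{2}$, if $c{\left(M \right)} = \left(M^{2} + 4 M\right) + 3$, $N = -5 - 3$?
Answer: $1584$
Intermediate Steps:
$N = -8$ ($N = -5 - 3 = -8$)
$c{\left(M \right)} = 3 + M^{2} + 4 M$
$n{\left(q \right)} = -8 + q$ ($n{\left(q \right)} = q - \left(3 + 1^{2} + 4 \cdot 1\right) = q - \left(3 + 1 + 4\right) = q - 8 = -8 + q$)
$\left(- 2 \left(N + 4\right) + n{\left(11 \right)}\right) \left(-12\right)^{2} = \left(- 2 \left(-8 + 4\right) + \left(-8 + 11\right)\right) \left(-12\right)^{2} = \left(\left(-2\right) \left(-4\right) + 3\right) 144 = \left(8 + 3\right) 144 = 11 \cdot 144 = 1584$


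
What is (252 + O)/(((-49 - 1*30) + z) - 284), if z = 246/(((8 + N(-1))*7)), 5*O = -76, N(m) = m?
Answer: -58016/87705 ≈ -0.66149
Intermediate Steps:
O = -76/5 (O = (⅕)*(-76) = -76/5 ≈ -15.200)
z = 246/49 (z = 246/(((8 - 1)*7)) = 246/((7*7)) = 246/49 ≈ 5.0204)
(252 + O)/(((-49 - 1*30) + z) - 284) = (252 - 76/5)/(((-49 - 1*30) + 246/49) - 284) = 1184/(5*(((-49 - 30) + 246/49) - 284)) = 1184/(5*((-79 + 246/49) - 284)) = 1184/(5*(-3625/49 - 284)) = 1184/(5*(-17541/49)) = (1184/5)*(-49/17541) = -58016/87705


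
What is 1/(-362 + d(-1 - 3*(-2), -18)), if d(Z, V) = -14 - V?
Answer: -1/358 ≈ -0.0027933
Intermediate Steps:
1/(-362 + d(-1 - 3*(-2), -18)) = 1/(-362 + (-14 - 1*(-18))) = 1/(-362 + (-14 + 18)) = 1/(-362 + 4) = 1/(-358) = -1/358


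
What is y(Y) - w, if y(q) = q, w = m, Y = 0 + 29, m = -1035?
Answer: 1064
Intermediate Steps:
Y = 29
w = -1035
y(Y) - w = 29 - 1*(-1035) = 29 + 1035 = 1064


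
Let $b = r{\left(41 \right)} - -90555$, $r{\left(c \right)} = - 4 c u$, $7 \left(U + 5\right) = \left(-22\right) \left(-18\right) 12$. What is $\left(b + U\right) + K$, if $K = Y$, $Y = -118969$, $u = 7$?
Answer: $- \frac{202217}{7} \approx -28888.0$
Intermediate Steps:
$U = \frac{4717}{7}$ ($U = -5 + \frac{\left(-22\right) \left(-18\right) 12}{7} = -5 + \frac{396 \cdot 12}{7} = -5 + \frac{1}{7} \cdot 4752 = -5 + \frac{4752}{7} = \frac{4717}{7} \approx 673.86$)
$r{\left(c \right)} = - 28 c$ ($r{\left(c \right)} = - 4 c 7 = - 28 c$)
$K = -118969$
$b = 89407$ ($b = \left(-28\right) 41 - -90555 = -1148 + 90555 = 89407$)
$\left(b + U\right) + K = \left(89407 + \frac{4717}{7}\right) - 118969 = \frac{630566}{7} - 118969 = - \frac{202217}{7}$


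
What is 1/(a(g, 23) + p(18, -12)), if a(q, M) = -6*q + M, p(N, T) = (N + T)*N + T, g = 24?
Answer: -1/25 ≈ -0.040000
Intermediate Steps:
p(N, T) = T + N*(N + T) (p(N, T) = N*(N + T) + T = T + N*(N + T))
a(q, M) = M - 6*q
1/(a(g, 23) + p(18, -12)) = 1/((23 - 6*24) + (-12 + 18² + 18*(-12))) = 1/((23 - 144) + (-12 + 324 - 216)) = 1/(-121 + 96) = 1/(-25) = -1/25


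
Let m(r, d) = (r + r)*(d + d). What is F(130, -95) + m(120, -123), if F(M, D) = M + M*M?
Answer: -42010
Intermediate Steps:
F(M, D) = M + M²
m(r, d) = 4*d*r (m(r, d) = (2*r)*(2*d) = 4*d*r)
F(130, -95) + m(120, -123) = 130*(1 + 130) + 4*(-123)*120 = 130*131 - 59040 = 17030 - 59040 = -42010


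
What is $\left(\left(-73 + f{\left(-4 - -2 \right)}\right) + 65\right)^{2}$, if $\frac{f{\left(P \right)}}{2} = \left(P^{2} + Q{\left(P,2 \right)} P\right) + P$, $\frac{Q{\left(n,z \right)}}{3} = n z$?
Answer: $1936$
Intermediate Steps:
$Q{\left(n,z \right)} = 3 n z$
$f{\left(P \right)} = 2 P + 14 P^{2}$ ($f{\left(P \right)} = 2 \left(\left(P^{2} + 3 P 2 P\right) + P\right) = 2 \left(\left(P^{2} + 6 P P\right) + P\right) = 2 \left(\left(P^{2} + 6 P^{2}\right) + P\right) = 2 \left(7 P^{2} + P\right) = 2 \left(P + 7 P^{2}\right) = 2 P + 14 P^{2}$)
$\left(\left(-73 + f{\left(-4 - -2 \right)}\right) + 65\right)^{2} = \left(\left(-73 + 2 \left(-4 - -2\right) \left(1 + 7 \left(-4 - -2\right)\right)\right) + 65\right)^{2} = \left(\left(-73 + 2 \left(-4 + 2\right) \left(1 + 7 \left(-4 + 2\right)\right)\right) + 65\right)^{2} = \left(\left(-73 + 2 \left(-2\right) \left(1 + 7 \left(-2\right)\right)\right) + 65\right)^{2} = \left(\left(-73 + 2 \left(-2\right) \left(1 - 14\right)\right) + 65\right)^{2} = \left(\left(-73 + 2 \left(-2\right) \left(-13\right)\right) + 65\right)^{2} = \left(\left(-73 + 52\right) + 65\right)^{2} = \left(-21 + 65\right)^{2} = 44^{2} = 1936$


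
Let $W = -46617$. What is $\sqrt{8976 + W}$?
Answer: $i \sqrt{37641} \approx 194.01 i$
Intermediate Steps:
$\sqrt{8976 + W} = \sqrt{8976 - 46617} = \sqrt{-37641} = i \sqrt{37641}$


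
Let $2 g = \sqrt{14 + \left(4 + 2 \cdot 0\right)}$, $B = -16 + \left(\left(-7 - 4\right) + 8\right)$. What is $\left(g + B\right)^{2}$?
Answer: $\frac{731}{2} - 57 \sqrt{2} \approx 284.89$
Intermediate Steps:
$B = -19$ ($B = -16 + \left(-11 + 8\right) = -16 - 3 = -19$)
$g = \frac{3 \sqrt{2}}{2}$ ($g = \frac{\sqrt{14 + \left(4 + 2 \cdot 0\right)}}{2} = \frac{\sqrt{14 + \left(4 + 0\right)}}{2} = \frac{\sqrt{14 + 4}}{2} = \frac{\sqrt{18}}{2} = \frac{3 \sqrt{2}}{2} \approx 2.1213$)
$\left(g + B\right)^{2} = \left(\frac{3 \sqrt{2}}{2} - 19\right)^{2} = \left(-19 + \frac{3 \sqrt{2}}{2}\right)^{2}$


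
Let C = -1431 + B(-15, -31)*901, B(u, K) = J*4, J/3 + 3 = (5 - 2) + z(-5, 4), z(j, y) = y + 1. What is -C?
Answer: -52629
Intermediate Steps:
z(j, y) = 1 + y
J = 15 (J = -9 + 3*((5 - 2) + (1 + 4)) = -9 + 3*(3 + 5) = -9 + 3*8 = -9 + 24 = 15)
B(u, K) = 60 (B(u, K) = 15*4 = 60)
C = 52629 (C = -1431 + 60*901 = -1431 + 54060 = 52629)
-C = -1*52629 = -52629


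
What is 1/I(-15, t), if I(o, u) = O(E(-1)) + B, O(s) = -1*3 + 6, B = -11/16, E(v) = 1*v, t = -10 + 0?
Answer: 16/37 ≈ 0.43243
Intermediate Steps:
t = -10
E(v) = v
B = -11/16 (B = -11*1/16 = -11/16 ≈ -0.68750)
O(s) = 3 (O(s) = -3 + 6 = 3)
I(o, u) = 37/16 (I(o, u) = 3 - 11/16 = 37/16)
1/I(-15, t) = 1/(37/16) = 16/37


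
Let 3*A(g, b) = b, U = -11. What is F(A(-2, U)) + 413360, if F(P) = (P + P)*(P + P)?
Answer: 3720724/9 ≈ 4.1341e+5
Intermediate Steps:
A(g, b) = b/3
F(P) = 4*P² (F(P) = (2*P)*(2*P) = 4*P²)
F(A(-2, U)) + 413360 = 4*((⅓)*(-11))² + 413360 = 4*(-11/3)² + 413360 = 4*(121/9) + 413360 = 484/9 + 413360 = 3720724/9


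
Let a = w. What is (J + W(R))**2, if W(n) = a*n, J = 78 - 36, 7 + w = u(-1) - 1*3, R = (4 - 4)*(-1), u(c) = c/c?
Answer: 1764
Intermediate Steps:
u(c) = 1
R = 0 (R = 0*(-1) = 0)
w = -9 (w = -7 + (1 - 1*3) = -7 + (1 - 3) = -7 - 2 = -9)
a = -9
J = 42
W(n) = -9*n
(J + W(R))**2 = (42 - 9*0)**2 = (42 + 0)**2 = 42**2 = 1764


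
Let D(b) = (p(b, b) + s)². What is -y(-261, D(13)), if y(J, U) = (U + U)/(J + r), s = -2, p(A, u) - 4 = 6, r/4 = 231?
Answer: -128/663 ≈ -0.19306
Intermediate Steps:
r = 924 (r = 4*231 = 924)
p(A, u) = 10 (p(A, u) = 4 + 6 = 10)
D(b) = 64 (D(b) = (10 - 2)² = 8² = 64)
y(J, U) = 2*U/(924 + J) (y(J, U) = (U + U)/(J + 924) = (2*U)/(924 + J) = 2*U/(924 + J))
-y(-261, D(13)) = -2*64/(924 - 261) = -2*64/663 = -1*128/663 = -128/663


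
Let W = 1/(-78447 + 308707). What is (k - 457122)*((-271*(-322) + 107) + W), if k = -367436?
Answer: -8294058214169539/115130 ≈ -7.2041e+10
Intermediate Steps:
W = 1/230260 ≈ 4.3429e-6
(k - 457122)*((-271*(-322) + 107) + W) = (-367436 - 457122)*((-271*(-322) + 107) + 1/230260) = -824558*((87262 + 107) + 1/230260) = -824558*(87369 + 1/230260) = -824558*20117585941/230260 = -8294058214169539/115130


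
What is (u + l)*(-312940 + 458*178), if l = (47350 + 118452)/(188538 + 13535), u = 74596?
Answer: -3488365549986960/202073 ≈ -1.7263e+10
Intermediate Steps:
l = 165802/202073 ≈ 0.82051
(u + l)*(-312940 + 458*178) = (74596 + 165802/202073)*(-312940 + 458*178) = 15074003310*(-312940 + 81524)/202073 = (15074003310/202073)*(-231416) = -3488365549986960/202073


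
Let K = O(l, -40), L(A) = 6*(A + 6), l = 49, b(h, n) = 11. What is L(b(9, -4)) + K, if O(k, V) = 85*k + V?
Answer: 4227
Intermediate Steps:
O(k, V) = V + 85*k
L(A) = 36 + 6*A (L(A) = 6*(6 + A) = 36 + 6*A)
K = 4125 (K = -40 + 85*49 = -40 + 4165 = 4125)
L(b(9, -4)) + K = (36 + 6*11) + 4125 = (36 + 66) + 4125 = 102 + 4125 = 4227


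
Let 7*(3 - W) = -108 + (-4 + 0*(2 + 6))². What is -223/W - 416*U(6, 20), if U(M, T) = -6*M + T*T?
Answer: -17112473/113 ≈ -1.5144e+5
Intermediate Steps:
W = 113/7 (W = 3 - (-108 + (-4 + 0*(2 + 6))²)/7 = 3 - (-108 + (-4 + 0*8)²)/7 = 3 - (-108 + (-4 + 0)²)/7 = 3 - (-108 + (-4)²)/7 = 3 - (-108 + 16)/7 = 3 - ⅐*(-92) = 3 + 92/7 = 113/7 ≈ 16.143)
U(M, T) = T² - 6*M (U(M, T) = -6*M + T² = T² - 6*M)
-223/W - 416*U(6, 20) = -223/113/7 - 416*(20² - 6*6) = -223*7/113 - 416*(400 - 36) = -1561/113 - 416*364 = -1561/113 - 151424 = -17112473/113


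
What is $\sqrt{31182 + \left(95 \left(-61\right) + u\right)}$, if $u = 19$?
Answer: $\sqrt{25406} \approx 159.39$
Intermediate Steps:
$\sqrt{31182 + \left(95 \left(-61\right) + u\right)} = \sqrt{31182 + \left(95 \left(-61\right) + 19\right)} = \sqrt{31182 + \left(-5795 + 19\right)} = \sqrt{31182 - 5776} = \sqrt{25406}$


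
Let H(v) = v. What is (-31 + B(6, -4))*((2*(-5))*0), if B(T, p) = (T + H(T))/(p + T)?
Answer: 0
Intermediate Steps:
B(T, p) = 2*T/(T + p) (B(T, p) = (T + T)/(p + T) = (2*T)/(T + p) = 2*T/(T + p))
(-31 + B(6, -4))*((2*(-5))*0) = (-31 + 2*6/(6 - 4))*((2*(-5))*0) = (-31 + 2*6/2)*(-10*0) = (-31 + 2*6*(½))*0 = (-31 + 6)*0 = -25*0 = 0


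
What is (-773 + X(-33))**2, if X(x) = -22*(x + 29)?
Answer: 469225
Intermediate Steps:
X(x) = -638 - 22*x (X(x) = -22*(29 + x) = -638 - 22*x)
(-773 + X(-33))**2 = (-773 + (-638 - 22*(-33)))**2 = (-773 + (-638 + 726))**2 = (-773 + 88)**2 = (-685)**2 = 469225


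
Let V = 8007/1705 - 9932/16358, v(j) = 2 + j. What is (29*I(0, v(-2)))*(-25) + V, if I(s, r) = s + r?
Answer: 57022223/13945195 ≈ 4.0890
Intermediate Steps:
V = 57022223/13945195 (V = 8007*(1/1705) - 9932*1/16358 = 8007/1705 - 4966/8179 = 57022223/13945195 ≈ 4.0890)
I(s, r) = r + s
(29*I(0, v(-2)))*(-25) + V = (29*((2 - 2) + 0))*(-25) + 57022223/13945195 = (29*(0 + 0))*(-25) + 57022223/13945195 = (29*0)*(-25) + 57022223/13945195 = 0*(-25) + 57022223/13945195 = 0 + 57022223/13945195 = 57022223/13945195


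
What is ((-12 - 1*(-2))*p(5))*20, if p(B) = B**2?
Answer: -5000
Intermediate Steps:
((-12 - 1*(-2))*p(5))*20 = ((-12 - 1*(-2))*5**2)*20 = ((-12 + 2)*25)*20 = -10*25*20 = -250*20 = -5000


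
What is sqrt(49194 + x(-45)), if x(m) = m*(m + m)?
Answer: 6*sqrt(1479) ≈ 230.75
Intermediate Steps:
x(m) = 2*m**2 (x(m) = m*(2*m) = 2*m**2)
sqrt(49194 + x(-45)) = sqrt(49194 + 2*(-45)**2) = sqrt(49194 + 2*2025) = sqrt(49194 + 4050) = sqrt(53244) = 6*sqrt(1479)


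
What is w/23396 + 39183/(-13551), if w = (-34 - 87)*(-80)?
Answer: -65462649/26419933 ≈ -2.4778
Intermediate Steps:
w = 9680 (w = -121*(-80) = 9680)
w/23396 + 39183/(-13551) = 9680/23396 + 39183/(-13551) = 9680*(1/23396) + 39183*(-1/13551) = 2420/5849 - 13061/4517 = -65462649/26419933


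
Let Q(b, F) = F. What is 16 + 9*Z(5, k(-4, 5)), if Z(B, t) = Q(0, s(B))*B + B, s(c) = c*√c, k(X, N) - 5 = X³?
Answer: 61 + 225*√5 ≈ 564.12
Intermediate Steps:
k(X, N) = 5 + X³
s(c) = c^(3/2)
Z(B, t) = B + B^(5/2) (Z(B, t) = B^(3/2)*B + B = B^(5/2) + B = B + B^(5/2))
16 + 9*Z(5, k(-4, 5)) = 16 + 9*(5 + 5^(5/2)) = 16 + 9*(5 + 25*√5) = 16 + (45 + 225*√5) = 61 + 225*√5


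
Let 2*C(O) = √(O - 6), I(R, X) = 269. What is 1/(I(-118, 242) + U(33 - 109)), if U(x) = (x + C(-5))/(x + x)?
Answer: 2264192/610199745 + 304*I*√11/6712197195 ≈ 0.0037106 + 1.5021e-7*I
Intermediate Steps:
C(O) = √(-6 + O)/2 (C(O) = √(O - 6)/2 = √(-6 + O)/2)
U(x) = (x + I*√11/2)/(2*x) (U(x) = (x + √(-6 - 5)/2)/(x + x) = (x + √(-11)/2)/((2*x)) = (x + (I*√11)/2)*(1/(2*x)) = (x + I*√11/2)*(1/(2*x)) = (x + I*√11/2)/(2*x))
1/(I(-118, 242) + U(33 - 109)) = 1/(269 + (2*(33 - 109) + I*√11)/(4*(33 - 109))) = 1/(269 + (¼)*(2*(-76) + I*√11)/(-76)) = 1/(269 + (¼)*(-1/76)*(-152 + I*√11)) = 1/(269 + (½ - I*√11/304)) = 1/(539/2 - I*√11/304)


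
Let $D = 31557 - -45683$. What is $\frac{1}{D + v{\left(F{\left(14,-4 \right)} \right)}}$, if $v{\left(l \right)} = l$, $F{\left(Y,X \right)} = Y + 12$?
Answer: $\frac{1}{77266} \approx 1.2942 \cdot 10^{-5}$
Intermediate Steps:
$D = 77240$ ($D = 31557 + 45683 = 77240$)
$F{\left(Y,X \right)} = 12 + Y$
$\frac{1}{D + v{\left(F{\left(14,-4 \right)} \right)}} = \frac{1}{77240 + \left(12 + 14\right)} = \frac{1}{77240 + 26} = \frac{1}{77266}$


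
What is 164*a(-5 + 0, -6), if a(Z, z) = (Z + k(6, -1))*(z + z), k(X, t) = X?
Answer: -1968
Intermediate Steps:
a(Z, z) = 2*z*(6 + Z) (a(Z, z) = (Z + 6)*(z + z) = (6 + Z)*(2*z) = 2*z*(6 + Z))
164*a(-5 + 0, -6) = 164*(2*(-6)*(6 + (-5 + 0))) = 164*(2*(-6)*(6 - 5)) = 164*(2*(-6)*1) = 164*(-12) = -1968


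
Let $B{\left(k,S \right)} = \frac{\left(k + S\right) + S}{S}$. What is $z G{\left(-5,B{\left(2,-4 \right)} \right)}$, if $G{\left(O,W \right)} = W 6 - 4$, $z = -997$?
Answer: $-4985$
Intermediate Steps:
$B{\left(k,S \right)} = \frac{k + 2 S}{S}$ ($B{\left(k,S \right)} = \frac{\left(S + k\right) + S}{S} = \frac{k + 2 S}{S}$)
$G{\left(O,W \right)} = -4 + 6 W$ ($G{\left(O,W \right)} = 6 W - 4 = -4 + 6 W$)
$z G{\left(-5,B{\left(2,-4 \right)} \right)} = - 997 \left(-4 + 6 \left(2 + \frac{2}{-4}\right)\right) = - 997 \left(-4 + 6 \left(2 + 2 \left(- \frac{1}{4}\right)\right)\right) = - 997 \left(-4 + 6 \left(2 - \frac{1}{2}\right)\right) = - 997 \left(-4 + 6 \cdot \frac{3}{2}\right) = - 997 \left(-4 + 9\right) = \left(-997\right) 5 = -4985$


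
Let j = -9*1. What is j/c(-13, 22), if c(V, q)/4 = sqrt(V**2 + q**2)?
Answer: -9*sqrt(653)/2612 ≈ -0.088049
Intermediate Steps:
j = -9
c(V, q) = 4*sqrt(V**2 + q**2)
j/c(-13, 22) = -9*1/(4*sqrt((-13)**2 + 22**2)) = -9*1/(4*sqrt(169 + 484)) = -9*sqrt(653)/2612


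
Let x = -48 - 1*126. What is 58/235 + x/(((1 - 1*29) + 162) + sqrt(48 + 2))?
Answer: -2220356/2103955 + 435*sqrt(2)/8953 ≈ -0.98661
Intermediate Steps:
x = -174 (x = -48 - 126 = -174)
58/235 + x/(((1 - 1*29) + 162) + sqrt(48 + 2)) = 58/235 - 174/(((1 - 1*29) + 162) + sqrt(48 + 2)) = 58*(1/235) - 174/(((1 - 29) + 162) + sqrt(50)) = 58/235 - 174/((-28 + 162) + 5*sqrt(2)) = 58/235 - 174/(134 + 5*sqrt(2))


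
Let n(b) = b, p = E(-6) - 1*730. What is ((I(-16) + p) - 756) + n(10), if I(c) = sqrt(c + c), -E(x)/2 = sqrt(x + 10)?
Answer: -1480 + 4*I*sqrt(2) ≈ -1480.0 + 5.6569*I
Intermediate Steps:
E(x) = -2*sqrt(10 + x) (E(x) = -2*sqrt(x + 10) = -2*sqrt(10 + x))
p = -734 (p = -2*sqrt(10 - 6) - 1*730 = -2*sqrt(4) - 730 = -2*2 - 730 = -4 - 730 = -734)
I(c) = sqrt(2)*sqrt(c) (I(c) = sqrt(2*c) = sqrt(2)*sqrt(c))
((I(-16) + p) - 756) + n(10) = ((sqrt(2)*sqrt(-16) - 734) - 756) + 10 = ((sqrt(2)*(4*I) - 734) - 756) + 10 = ((4*I*sqrt(2) - 734) - 756) + 10 = ((-734 + 4*I*sqrt(2)) - 756) + 10 = (-1490 + 4*I*sqrt(2)) + 10 = -1480 + 4*I*sqrt(2)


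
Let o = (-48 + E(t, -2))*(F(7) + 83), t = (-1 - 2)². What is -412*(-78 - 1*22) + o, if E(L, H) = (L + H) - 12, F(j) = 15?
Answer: 36006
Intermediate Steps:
t = 9 (t = (-3)² = 9)
E(L, H) = -12 + H + L (E(L, H) = (H + L) - 12 = -12 + H + L)
o = -5194 (o = (-48 + (-12 - 2 + 9))*(15 + 83) = (-48 - 5)*98 = -53*98 = -5194)
-412*(-78 - 1*22) + o = -412*(-78 - 1*22) - 5194 = -412*(-78 - 22) - 5194 = -412*(-100) - 5194 = 41200 - 5194 = 36006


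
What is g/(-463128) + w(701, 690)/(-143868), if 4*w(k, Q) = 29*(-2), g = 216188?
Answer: -863772773/1850813864 ≈ -0.46670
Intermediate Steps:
w(k, Q) = -29/2 (w(k, Q) = (29*(-2))/4 = (¼)*(-58) = -29/2)
g/(-463128) + w(701, 690)/(-143868) = 216188/(-463128) - 29/2/(-143868) = 216188*(-1/463128) - 29/2*(-1/143868) = -54047/115782 + 29/287736 = -863772773/1850813864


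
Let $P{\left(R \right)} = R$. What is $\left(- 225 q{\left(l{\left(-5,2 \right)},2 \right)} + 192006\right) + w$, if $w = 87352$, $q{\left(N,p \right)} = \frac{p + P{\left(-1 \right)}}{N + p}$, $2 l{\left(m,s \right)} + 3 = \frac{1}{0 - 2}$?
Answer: $278458$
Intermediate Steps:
$l{\left(m,s \right)} = - \frac{7}{4}$ ($l{\left(m,s \right)} = - \frac{3}{2} + \frac{1}{2 \left(0 - 2\right)} = - \frac{3}{2} + \frac{1}{2 \left(-2\right)} = - \frac{3}{2} + \frac{1}{2} \left(- \frac{1}{2}\right) = - \frac{3}{2} - \frac{1}{4} = - \frac{7}{4}$)
$q{\left(N,p \right)} = \frac{-1 + p}{N + p}$ ($q{\left(N,p \right)} = \frac{p - 1}{N + p} = \frac{-1 + p}{N + p}$)
$\left(- 225 q{\left(l{\left(-5,2 \right)},2 \right)} + 192006\right) + w = \left(- 225 \frac{-1 + 2}{- \frac{7}{4} + 2} + 192006\right) + 87352 = \left(- 225 \frac{1}{\frac{1}{4}} \cdot 1 + 192006\right) + 87352 = \left(- 225 \cdot 4 \cdot 1 + 192006\right) + 87352 = \left(\left(-225\right) 4 + 192006\right) + 87352 = \left(-900 + 192006\right) + 87352 = 191106 + 87352 = 278458$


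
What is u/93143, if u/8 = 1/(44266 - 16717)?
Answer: 8/2565996507 ≈ 3.1177e-9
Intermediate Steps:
u = 8/27549 (u = 8/(44266 - 16717) = 8/27549 ≈ 0.00029039)
u/93143 = (8/27549)/93143 = (8/27549)*(1/93143) = 8/2565996507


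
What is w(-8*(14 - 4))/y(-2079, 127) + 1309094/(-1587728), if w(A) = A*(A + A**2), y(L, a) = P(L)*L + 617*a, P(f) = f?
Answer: -16408885833/17467389592 ≈ -0.93940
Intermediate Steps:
y(L, a) = L**2 + 617*a (y(L, a) = L*L + 617*a = L**2 + 617*a)
w(-8*(14 - 4))/y(-2079, 127) + 1309094/(-1587728) = ((-8*(14 - 4))**2*(1 - 8*(14 - 4)))/((-2079)**2 + 617*127) + 1309094/(-1587728) = ((-8*10)**2*(1 - 8*10))/(4322241 + 78359) + 1309094*(-1/1587728) = ((-80)**2*(1 - 80))/4400600 - 654547/793864 = (6400*(-79))*(1/4400600) - 654547/793864 = -505600*1/4400600 - 654547/793864 = -2528/22003 - 654547/793864 = -16408885833/17467389592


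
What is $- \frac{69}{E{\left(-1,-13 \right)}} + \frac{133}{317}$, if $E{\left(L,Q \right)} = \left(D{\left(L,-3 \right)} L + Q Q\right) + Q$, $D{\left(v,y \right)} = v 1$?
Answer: $- \frac{992}{49769} \approx -0.019932$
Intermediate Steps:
$D{\left(v,y \right)} = v$
$E{\left(L,Q \right)} = Q + L^{2} + Q^{2}$ ($E{\left(L,Q \right)} = \left(L L + Q Q\right) + Q = \left(L^{2} + Q^{2}\right) + Q = Q + L^{2} + Q^{2}$)
$- \frac{69}{E{\left(-1,-13 \right)}} + \frac{133}{317} = - \frac{69}{-13 + \left(-1\right)^{2} + \left(-13\right)^{2}} + \frac{133}{317} = - \frac{69}{-13 + 1 + 169} + 133 \cdot \frac{1}{317} = - \frac{69}{157} + \frac{133}{317} = - \frac{992}{49769}$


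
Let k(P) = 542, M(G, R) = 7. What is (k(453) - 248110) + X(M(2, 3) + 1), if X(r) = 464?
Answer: -247104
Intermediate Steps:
(k(453) - 248110) + X(M(2, 3) + 1) = (542 - 248110) + 464 = -247568 + 464 = -247104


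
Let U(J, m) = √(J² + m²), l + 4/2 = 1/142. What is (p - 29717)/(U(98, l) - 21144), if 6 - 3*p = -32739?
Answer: 8016187876032/9014500257559 + 2669884*√193735145/9014500257559 ≈ 0.89338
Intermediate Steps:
l = -283/142 (l = -2 + 1/142 = -283/142 ≈ -1.9930)
p = 10915 (p = 2 - ⅓*(-32739) = 2 + 10913 = 10915)
(p - 29717)/(U(98, l) - 21144) = (10915 - 29717)/(√(98² + (-283/142)²) - 21144) = -18802/(√(9604 + 80089/20164) - 21144) = -18802/(√(193735145/20164) - 21144) = -18802/(√193735145/142 - 21144) = -18802/(-21144 + √193735145/142)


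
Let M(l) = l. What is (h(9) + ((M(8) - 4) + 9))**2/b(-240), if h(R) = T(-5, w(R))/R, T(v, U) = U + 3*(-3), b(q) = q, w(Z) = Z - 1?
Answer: -841/1215 ≈ -0.69218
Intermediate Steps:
w(Z) = -1 + Z
T(v, U) = -9 + U (T(v, U) = U - 9 = -9 + U)
h(R) = (-10 + R)/R (h(R) = (-9 + (-1 + R))/R = (-10 + R)/R)
(h(9) + ((M(8) - 4) + 9))**2/b(-240) = ((-10 + 9)/9 + ((8 - 4) + 9))**2/(-240) = ((1/9)*(-1) + (4 + 9))**2*(-1/240) = (-1/9 + 13)**2*(-1/240) = (116/9)**2*(-1/240) = (13456/81)*(-1/240) = -841/1215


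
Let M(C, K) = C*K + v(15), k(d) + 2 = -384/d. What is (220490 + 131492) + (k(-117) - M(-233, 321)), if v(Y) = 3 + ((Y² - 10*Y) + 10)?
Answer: 16640843/39 ≈ 4.2669e+5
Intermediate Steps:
k(d) = -2 - 384/d
v(Y) = 13 + Y² - 10*Y (v(Y) = 3 + (10 + Y² - 10*Y) = 13 + Y² - 10*Y)
M(C, K) = 88 + C*K (M(C, K) = C*K + (13 + 15² - 10*15) = C*K + (13 + 225 - 150) = C*K + 88 = 88 + C*K)
(220490 + 131492) + (k(-117) - M(-233, 321)) = (220490 + 131492) + ((-2 - 384/(-117)) - (88 - 233*321)) = 351982 + ((-2 - 384*(-1/117)) - (88 - 74793)) = 351982 + ((-2 + 128/39) - 1*(-74705)) = 351982 + (50/39 + 74705) = 351982 + 2913545/39 = 16640843/39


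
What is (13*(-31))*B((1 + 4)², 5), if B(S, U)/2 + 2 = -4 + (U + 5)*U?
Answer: -35464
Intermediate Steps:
B(S, U) = -12 + 2*U*(5 + U) (B(S, U) = -4 + 2*(-4 + (U + 5)*U) = -4 + 2*(-4 + (5 + U)*U) = -4 + 2*(-4 + U*(5 + U)) = -4 + (-8 + 2*U*(5 + U)) = -12 + 2*U*(5 + U))
(13*(-31))*B((1 + 4)², 5) = (13*(-31))*(-12 + 2*5² + 10*5) = -403*(-12 + 2*25 + 50) = -403*(-12 + 50 + 50) = -403*88 = -35464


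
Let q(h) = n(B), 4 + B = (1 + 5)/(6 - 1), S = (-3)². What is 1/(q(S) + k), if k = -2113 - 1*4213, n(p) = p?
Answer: -5/31644 ≈ -0.00015801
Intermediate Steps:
S = 9
B = -14/5 (B = -4 + (1 + 5)/(6 - 1) = -4 + 6/5 = -14/5 ≈ -2.8000)
q(h) = -14/5
k = -6326 (k = -2113 - 4213 = -6326)
1/(q(S) + k) = 1/(-14/5 - 6326) = 1/(-31644/5) = -5/31644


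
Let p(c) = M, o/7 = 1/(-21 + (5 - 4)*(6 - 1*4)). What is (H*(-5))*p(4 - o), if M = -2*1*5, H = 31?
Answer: 1550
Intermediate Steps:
o = -7/19 (o = 7/(-21 + (5 - 4)*(6 - 1*4)) = 7/(-21 + 1*(6 - 4)) = 7/(-21 + 1*2) = 7/(-21 + 2) = 7/(-19) = 7*(-1/19) = -7/19 ≈ -0.36842)
M = -10 (M = -2*5 = -10)
p(c) = -10
(H*(-5))*p(4 - o) = (31*(-5))*(-10) = -155*(-10) = 1550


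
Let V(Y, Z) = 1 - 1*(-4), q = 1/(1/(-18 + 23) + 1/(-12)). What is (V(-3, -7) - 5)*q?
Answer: 0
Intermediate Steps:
q = 60/7 (q = 1/(1/5 - 1/12) = 1/(7/60) = 60/7 ≈ 8.5714)
V(Y, Z) = 5 (V(Y, Z) = 1 + 4 = 5)
(V(-3, -7) - 5)*q = (5 - 5)*(60/7) = 0*(60/7) = 0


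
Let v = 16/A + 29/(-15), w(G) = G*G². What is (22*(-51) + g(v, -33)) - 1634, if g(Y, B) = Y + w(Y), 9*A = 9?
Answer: 139906/3375 ≈ 41.454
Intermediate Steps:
A = 1 (A = (⅑)*9 = 1)
w(G) = G³
v = 211/15 (v = 16/1 + 29/(-15) = 16*1 + 29*(-1/15) = 16 - 29/15 = 211/15 ≈ 14.067)
g(Y, B) = Y + Y³
(22*(-51) + g(v, -33)) - 1634 = (22*(-51) + (211/15 + (211/15)³)) - 1634 = (-1122 + (211/15 + 9393931/3375)) - 1634 = (-1122 + 9441406/3375) - 1634 = 5654656/3375 - 1634 = 139906/3375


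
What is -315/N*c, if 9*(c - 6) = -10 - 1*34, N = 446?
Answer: -175/223 ≈ -0.78475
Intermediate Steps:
c = 10/9 (c = 6 + (-10 - 1*34)/9 = 6 + (-10 - 34)/9 = 6 + (1/9)*(-44) = 6 - 44/9 = 10/9 ≈ 1.1111)
-315/N*c = -315/446*10/9 = -315*(1/446)*10/9 = -315*10/(446*9) = -1*175/223 = -175/223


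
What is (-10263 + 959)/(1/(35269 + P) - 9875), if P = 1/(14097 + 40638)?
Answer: 17960894853664/19063181015765 ≈ 0.94218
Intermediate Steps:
P = 1/54735 ≈ 1.8270e-5
(-10263 + 959)/(1/(35269 + P) - 9875) = (-10263 + 959)/(1/(35269 + 1/54735) - 9875) = -9304/(1/(1930448716/54735) - 9875) = -9304/(54735/1930448716 - 9875) = -9304/(-19063181015765/1930448716) = -9304*(-1930448716/19063181015765) = 17960894853664/19063181015765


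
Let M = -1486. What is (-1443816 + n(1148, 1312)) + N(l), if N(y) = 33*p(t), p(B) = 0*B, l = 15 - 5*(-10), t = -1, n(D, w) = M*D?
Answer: -3149744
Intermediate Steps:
n(D, w) = -1486*D
l = 65 (l = 15 + 50 = 65)
p(B) = 0
N(y) = 0 (N(y) = 33*0 = 0)
(-1443816 + n(1148, 1312)) + N(l) = (-1443816 - 1486*1148) + 0 = (-1443816 - 1705928) + 0 = -3149744 + 0 = -3149744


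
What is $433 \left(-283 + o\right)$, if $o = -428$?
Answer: $-307863$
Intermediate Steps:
$433 \left(-283 + o\right) = 433 \left(-283 - 428\right) = 433 \left(-711\right) = -307863$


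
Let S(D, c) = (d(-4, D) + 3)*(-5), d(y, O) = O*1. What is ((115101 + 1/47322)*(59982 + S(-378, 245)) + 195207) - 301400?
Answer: 37435363488785/5258 ≈ 7.1197e+9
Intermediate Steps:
d(y, O) = O
S(D, c) = -15 - 5*D (S(D, c) = (D + 3)*(-5) = (3 + D)*(-5) = -15 - 5*D)
((115101 + 1/47322)*(59982 + S(-378, 245)) + 195207) - 301400 = ((115101 + 1/47322)*(59982 + (-15 - 5*(-378))) + 195207) - 301400 = ((115101 + 1/47322)*(59982 + (-15 + 1890)) + 195207) - 301400 = (5446809523*(59982 + 1875)/47322 + 195207) - 301400 = ((5446809523/47322)*61857 + 195207) - 301400 = (37435921851579/5258 + 195207) - 301400 = 37436948249985/5258 - 301400 = 37435363488785/5258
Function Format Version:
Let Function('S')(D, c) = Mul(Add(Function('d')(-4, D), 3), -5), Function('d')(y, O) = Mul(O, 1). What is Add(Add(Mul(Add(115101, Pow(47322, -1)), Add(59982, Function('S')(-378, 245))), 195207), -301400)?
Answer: Rational(37435363488785, 5258) ≈ 7.1197e+9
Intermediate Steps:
Function('d')(y, O) = O
Function('S')(D, c) = Add(-15, Mul(-5, D)) (Function('S')(D, c) = Mul(Add(D, 3), -5) = Mul(Add(3, D), -5) = Add(-15, Mul(-5, D)))
Add(Add(Mul(Add(115101, Pow(47322, -1)), Add(59982, Function('S')(-378, 245))), 195207), -301400) = Add(Add(Mul(Add(115101, Pow(47322, -1)), Add(59982, Add(-15, Mul(-5, -378)))), 195207), -301400) = Add(Add(Mul(Add(115101, Rational(1, 47322)), Add(59982, Add(-15, 1890))), 195207), -301400) = Add(Add(Mul(Rational(5446809523, 47322), Add(59982, 1875)), 195207), -301400) = Add(Add(Mul(Rational(5446809523, 47322), 61857), 195207), -301400) = Add(Add(Rational(37435921851579, 5258), 195207), -301400) = Add(Rational(37436948249985, 5258), -301400) = Rational(37435363488785, 5258)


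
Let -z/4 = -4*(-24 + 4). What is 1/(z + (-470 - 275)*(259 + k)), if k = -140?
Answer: -1/88975 ≈ -1.1239e-5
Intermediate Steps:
z = -320 (z = -(-16)*(-24 + 4) = -(-16)*(-20) = -4*80 = -320)
1/(z + (-470 - 275)*(259 + k)) = 1/(-320 + (-470 - 275)*(259 - 140)) = 1/(-320 - 745*119) = 1/(-320 - 88655) = 1/(-88975) = -1/88975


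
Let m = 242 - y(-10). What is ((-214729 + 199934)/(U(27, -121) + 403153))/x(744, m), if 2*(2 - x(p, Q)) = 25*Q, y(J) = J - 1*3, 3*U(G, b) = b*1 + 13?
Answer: 2690/233478037 ≈ 1.1521e-5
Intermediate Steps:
U(G, b) = 13/3 + b/3 (U(G, b) = (b*1 + 13)/3 = (b + 13)/3 = (13 + b)/3 = 13/3 + b/3)
y(J) = -3 + J (y(J) = J - 3 = -3 + J)
m = 255 (m = 242 - (-3 - 10) = 242 - 1*(-13) = 242 + 13 = 255)
x(p, Q) = 2 - 25*Q/2
((-214729 + 199934)/(U(27, -121) + 403153))/x(744, m) = ((-214729 + 199934)/((13/3 + (⅓)*(-121)) + 403153))/(2 - 25/2*255) = (-14795/((13/3 - 121/3) + 403153))/(2 - 6375/2) = (-14795/(-36 + 403153))/(-6371/2) = -14795/403117*(-2/6371) = -14795*1/403117*(-2/6371) = -1345/36647*(-2/6371) = 2690/233478037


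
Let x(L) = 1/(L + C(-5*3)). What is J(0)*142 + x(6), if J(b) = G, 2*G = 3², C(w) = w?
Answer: 5750/9 ≈ 638.89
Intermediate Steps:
G = 9/2 (G = (½)*3² = (½)*9 = 9/2 ≈ 4.5000)
x(L) = 1/(-15 + L) (x(L) = 1/(L - 5*3) = 1/(L - 15) = 1/(-15 + L))
J(b) = 9/2
J(0)*142 + x(6) = (9/2)*142 + 1/(-15 + 6) = 639 + 1/(-9) = 639 - ⅑ = 5750/9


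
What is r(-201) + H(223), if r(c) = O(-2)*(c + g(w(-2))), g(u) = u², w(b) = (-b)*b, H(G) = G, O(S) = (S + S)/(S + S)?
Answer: 38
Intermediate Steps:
O(S) = 1 (O(S) = (2*S)/((2*S)) = (2*S)*(1/(2*S)) = 1)
w(b) = -b²
r(c) = 16 + c (r(c) = 1*(c + (-1*(-2)²)²) = 1*(c + (-1*4)²) = 1*(c + (-4)²) = 1*(c + 16) = 1*(16 + c) = 16 + c)
r(-201) + H(223) = (16 - 201) + 223 = -185 + 223 = 38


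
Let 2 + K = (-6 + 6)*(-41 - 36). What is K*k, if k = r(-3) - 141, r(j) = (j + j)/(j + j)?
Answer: 280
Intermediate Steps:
r(j) = 1 (r(j) = (2*j)/((2*j)) = (2*j)*(1/(2*j)) = 1)
k = -140 (k = 1 - 141 = -140)
K = -2 (K = -2 + (-6 + 6)*(-41 - 36) = -2 + 0*(-77) = -2 + 0 = -2)
K*k = -2*(-140) = 280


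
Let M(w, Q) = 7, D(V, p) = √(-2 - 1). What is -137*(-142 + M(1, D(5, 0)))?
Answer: 18495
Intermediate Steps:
D(V, p) = I*√3 (D(V, p) = √(-3) = I*√3)
-137*(-142 + M(1, D(5, 0))) = -137*(-142 + 7) = -137*(-135) = 18495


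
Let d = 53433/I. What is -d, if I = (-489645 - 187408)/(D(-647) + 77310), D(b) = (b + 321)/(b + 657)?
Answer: 20645816571/3385265 ≈ 6098.7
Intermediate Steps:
D(b) = (321 + b)/(657 + b)
I = -3385265/386387 (I = (-489645 - 187408)/((321 - 647)/(657 - 647) + 77310) = -677053/(-326/10 + 77310) = -677053/((⅒)*(-326) + 77310) = -677053/(-163/5 + 77310) = -677053/386387/5 = -677053*5/386387 = -3385265/386387 ≈ -8.7613)
d = -20645816571/3385265 (d = 53433/(-3385265/386387) = 53433*(-386387/3385265) = -20645816571/3385265 ≈ -6098.7)
-d = -1*(-20645816571/3385265) = 20645816571/3385265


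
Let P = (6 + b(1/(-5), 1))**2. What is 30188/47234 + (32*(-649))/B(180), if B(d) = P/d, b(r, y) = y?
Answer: -88285274474/1157233 ≈ -76290.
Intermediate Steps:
P = 49 (P = (6 + 1)**2 = 7**2 = 49)
B(d) = 49/d
30188/47234 + (32*(-649))/B(180) = 30188/47234 + (32*(-649))/((49/180)) = 30188*(1/47234) - 20768/(49*(1/180)) = 15094/23617 - 20768/49/180 = 15094/23617 - 20768*180/49 = 15094/23617 - 3738240/49 = -88285274474/1157233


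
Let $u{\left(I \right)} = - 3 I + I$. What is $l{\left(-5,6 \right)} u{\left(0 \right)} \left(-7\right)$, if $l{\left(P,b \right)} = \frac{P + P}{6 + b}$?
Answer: $0$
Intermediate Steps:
$l{\left(P,b \right)} = \frac{2 P}{6 + b}$
$u{\left(I \right)} = - 2 I$
$l{\left(-5,6 \right)} u{\left(0 \right)} \left(-7\right) = 2 \left(-5\right) \frac{1}{6 + 6} \left(\left(-2\right) 0\right) \left(-7\right) = 2 \left(-5\right) \frac{1}{12} \cdot 0 \left(-7\right) = \left(- \frac{5}{6}\right) 0 \left(-7\right) = 0 \left(-7\right) = 0$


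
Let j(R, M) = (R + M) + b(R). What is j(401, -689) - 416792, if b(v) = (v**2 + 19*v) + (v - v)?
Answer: -248660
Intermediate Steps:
b(v) = v**2 + 19*v (b(v) = (v**2 + 19*v) + 0 = v**2 + 19*v)
j(R, M) = M + R + R*(19 + R) (j(R, M) = (R + M) + R*(19 + R) = (M + R) + R*(19 + R) = M + R + R*(19 + R))
j(401, -689) - 416792 = (-689 + 401 + 401*(19 + 401)) - 416792 = (-689 + 401 + 401*420) - 416792 = (-689 + 401 + 168420) - 416792 = 168132 - 416792 = -248660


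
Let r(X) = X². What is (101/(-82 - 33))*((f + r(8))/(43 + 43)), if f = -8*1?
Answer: -2828/4945 ≈ -0.57189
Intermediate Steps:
f = -8
(101/(-82 - 33))*((f + r(8))/(43 + 43)) = (101/(-82 - 33))*((-8 + 8²)/(43 + 43)) = (101/(-115))*((-8 + 64)/86) = (-1/115*101)*(56*(1/86)) = -101/115*28/43 = -2828/4945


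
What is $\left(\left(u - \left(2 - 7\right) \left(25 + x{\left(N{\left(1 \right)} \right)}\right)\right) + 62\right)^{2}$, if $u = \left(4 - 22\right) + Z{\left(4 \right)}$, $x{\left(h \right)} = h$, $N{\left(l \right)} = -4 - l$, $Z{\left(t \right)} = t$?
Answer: $21904$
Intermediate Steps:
$u = -14$ ($u = \left(4 - 22\right) + 4 = -18 + 4 = -14$)
$\left(\left(u - \left(2 - 7\right) \left(25 + x{\left(N{\left(1 \right)} \right)}\right)\right) + 62\right)^{2} = \left(\left(-14 - \left(2 - 7\right) \left(25 - 5\right)\right) + 62\right)^{2} = \left(\left(-14 - - 5 \left(25 - 5\right)\right) + 62\right)^{2} = \left(\left(-14 - \left(-5\right) 20\right) + 62\right)^{2} = \left(\left(-14 - -100\right) + 62\right)^{2} = \left(\left(-14 + 100\right) + 62\right)^{2} = \left(86 + 62\right)^{2} = 148^{2} = 21904$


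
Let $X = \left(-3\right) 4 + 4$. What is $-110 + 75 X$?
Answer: $-710$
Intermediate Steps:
$X = -8$ ($X = -12 + 4 = -8$)
$-110 + 75 X = -110 + 75 \left(-8\right) = -110 - 600 = -710$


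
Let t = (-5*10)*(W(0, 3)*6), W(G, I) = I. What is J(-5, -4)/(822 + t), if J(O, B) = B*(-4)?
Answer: -8/39 ≈ -0.20513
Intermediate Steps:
J(O, B) = -4*B
t = -900 (t = (-5*10)*(3*6) = -50*18 = -900)
J(-5, -4)/(822 + t) = (-4*(-4))/(822 - 900) = 16/(-78) = 16*(-1/78) = -8/39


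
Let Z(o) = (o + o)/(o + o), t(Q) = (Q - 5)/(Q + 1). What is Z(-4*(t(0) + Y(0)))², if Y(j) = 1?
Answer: 1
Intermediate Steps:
t(Q) = (-5 + Q)/(1 + Q)
Z(o) = 1 (Z(o) = (2*o)/((2*o)) = (2*o)*(1/(2*o)) = 1)
Z(-4*(t(0) + Y(0)))² = 1² = 1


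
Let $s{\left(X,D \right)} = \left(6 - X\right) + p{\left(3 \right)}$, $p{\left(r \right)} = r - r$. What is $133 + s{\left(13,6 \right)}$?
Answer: $126$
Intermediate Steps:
$p{\left(r \right)} = 0$
$s{\left(X,D \right)} = 6 - X$ ($s{\left(X,D \right)} = \left(6 - X\right) + 0 = 6 - X$)
$133 + s{\left(13,6 \right)} = 133 + \left(6 - 13\right) = 133 - 7 = 126$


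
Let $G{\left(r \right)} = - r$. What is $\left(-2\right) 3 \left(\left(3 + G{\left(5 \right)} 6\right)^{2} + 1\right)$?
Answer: $-4380$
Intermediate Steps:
$\left(-2\right) 3 \left(\left(3 + G{\left(5 \right)} 6\right)^{2} + 1\right) = \left(-2\right) 3 \left(\left(3 + \left(-1\right) 5 \cdot 6\right)^{2} + 1\right) = - 6 \left(\left(3 - 30\right)^{2} + 1\right) = - 6 \left(\left(-27\right)^{2} + 1\right) = - 6 \left(729 + 1\right) = \left(-6\right) 730 = -4380$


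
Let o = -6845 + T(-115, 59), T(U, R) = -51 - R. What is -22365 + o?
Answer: -29320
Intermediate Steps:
o = -6955 (o = -6845 + (-51 - 1*59) = -6845 + (-51 - 59) = -6845 - 110 = -6955)
-22365 + o = -22365 - 6955 = -29320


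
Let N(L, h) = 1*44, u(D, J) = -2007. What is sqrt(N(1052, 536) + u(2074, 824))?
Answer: I*sqrt(1963) ≈ 44.306*I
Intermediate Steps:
N(L, h) = 44
sqrt(N(1052, 536) + u(2074, 824)) = sqrt(44 - 2007) = sqrt(-1963) = I*sqrt(1963)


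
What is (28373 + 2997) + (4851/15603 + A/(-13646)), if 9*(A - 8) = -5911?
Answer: 2862570367151/91250802 ≈ 31370.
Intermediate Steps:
A = -5839/9 (A = 8 + (⅑)*(-5911) = 8 - 5911/9 = -5839/9 ≈ -648.78)
(28373 + 2997) + (4851/15603 + A/(-13646)) = (28373 + 2997) + (4851/15603 - 5839/9/(-13646)) = 31370 + (4851*(1/15603) - 5839/9*(-1/13646)) = 31370 + (231/743 + 5839/122814) = 31370 + 32708411/91250802 = 2862570367151/91250802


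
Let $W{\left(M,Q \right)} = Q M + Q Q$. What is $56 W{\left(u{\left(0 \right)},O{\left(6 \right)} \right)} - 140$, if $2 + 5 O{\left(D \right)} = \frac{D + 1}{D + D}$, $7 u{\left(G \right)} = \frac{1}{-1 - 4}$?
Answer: $- \frac{60773}{450} \approx -135.05$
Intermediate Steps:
$u{\left(G \right)} = - \frac{1}{35}$ ($u{\left(G \right)} = \frac{1}{7 \left(-1 - 4\right)} = \frac{1}{7 \left(-5\right)} = \frac{1}{7} \left(- \frac{1}{5}\right) = - \frac{1}{35}$)
$O{\left(D \right)} = - \frac{2}{5} + \frac{1 + D}{10 D}$ ($O{\left(D \right)} = - \frac{2}{5} + \frac{\left(D + 1\right) \frac{1}{D + D}}{5} = - \frac{2}{5} + \frac{\left(1 + D\right) \frac{1}{2 D}}{5} = - \frac{2}{5} + \frac{\frac{1}{2} \frac{1}{D} \left(1 + D\right)}{5} = - \frac{2}{5} + \frac{1 + D}{10 D}$)
$W{\left(M,Q \right)} = Q^{2} + M Q$ ($W{\left(M,Q \right)} = M Q + Q^{2} = Q^{2} + M Q$)
$56 W{\left(u{\left(0 \right)},O{\left(6 \right)} \right)} - 140 = 56 \frac{1 - 18}{10 \cdot 6} \left(- \frac{1}{35} + \frac{1 - 18}{10 \cdot 6}\right) - 140 = 56 \cdot \frac{1}{10} \cdot \frac{1}{6} \left(1 - 18\right) \left(- \frac{1}{35} + \frac{1}{10} \cdot \frac{1}{6} \left(1 - 18\right)\right) - 140 = 56 \cdot \frac{1}{10} \cdot \frac{1}{6} \left(-17\right) \left(- \frac{1}{35} + \frac{1}{10} \cdot \frac{1}{6} \left(-17\right)\right) - 140 = 56 \left(- \frac{17 \left(- \frac{1}{35} - \frac{17}{60}\right)}{60}\right) - 140 = 56 \left(\left(- \frac{17}{60}\right) \left(- \frac{131}{420}\right)\right) - 140 = 56 \cdot \frac{2227}{25200} - 140 = \frac{2227}{450} - 140 = - \frac{60773}{450}$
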